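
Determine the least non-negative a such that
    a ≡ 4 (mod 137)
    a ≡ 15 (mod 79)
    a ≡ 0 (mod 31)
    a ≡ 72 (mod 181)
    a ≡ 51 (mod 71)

The moduli are pairwise coprime; N = 137·79·31·181·71 = 4311677563.
N/137 = 31472099; 31472099 ≡ 48 (mod 137); 48·20 ≡ 1, so inverse 20.
N/79 = 54578197; 54578197 ≡ 20 (mod 79); 20·4 ≡ 1, so inverse 4.
N/31 = 139086373; 139086373 ≡ 6 (mod 31); 6·26 ≡ 1, so inverse 26.
N/181 = 23821423; 23821423 ≡ 13 (mod 181); 13·14 ≡ 1, so inverse 14.
N/71 = 60727853; 60727853 ≡ 62 (mod 71); 62·63 ≡ 1, so inverse 63.
a ≡ 4·31472099·20 + 15·54578197·4 + 0·139086373·26 + 72·23821423·14 + 51·60727853·63 = 224923045813.
224923045813 mod 4311677563 = 715812537.

715812537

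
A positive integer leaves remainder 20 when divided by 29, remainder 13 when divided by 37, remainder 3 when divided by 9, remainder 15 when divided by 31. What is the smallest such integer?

299010

From k ≡ 20 (mod 29) write k = 20 + 29t. Substituting into k ≡ 13 (mod 37) gives 29t ≡ 30 (mod 37), and since 29⁻¹ ≡ 23 (mod 37), t ≡ 24. Hence k ≡ 20 + 29·24 = 716 (mod 1073).
From k ≡ 716 (mod 1073) write k = 716 + 1073t. Substituting into k ≡ 3 (mod 9) gives 1073t ≡ 7 (mod 9), and since 2⁻¹ ≡ 5 (mod 9), t ≡ 8. Hence k ≡ 716 + 1073·8 = 9300 (mod 9657).
From k ≡ 9300 (mod 9657) write k = 9300 + 9657t. Substituting into k ≡ 15 (mod 31) gives 9657t ≡ 15 (mod 31), and since 16⁻¹ ≡ 2 (mod 31), t ≡ 30. Hence k ≡ 9300 + 9657·30 = 299010 (mod 299367).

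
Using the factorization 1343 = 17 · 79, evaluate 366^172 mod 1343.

Mod 17: 366 ≡ 9; by Fermat, exponent reduces to 172 mod 16 = 12; 9^12 ≡ 16 (mod 17).
Mod 79: 366 ≡ 50; by Fermat, exponent reduces to 172 mod 78 = 16; 50^16 ≡ 32 (mod 79).
Combine by CRT: x ≡ 16 (mod 17), x ≡ 32 (mod 79) ⇒ x ≡ 1138 (mod 1343).

1138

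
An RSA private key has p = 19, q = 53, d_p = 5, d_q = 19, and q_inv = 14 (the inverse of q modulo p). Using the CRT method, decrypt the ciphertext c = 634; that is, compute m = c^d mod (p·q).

942

m₁ = c^(d_p) mod p: c ≡ 7 (mod 19), and 7^5 mod 19 = 11.
m₂ = c^(d_q) mod q: c ≡ 51 (mod 53), and 51^19 mod 53 = 41.
h = q_inv·(m₁ − m₂) mod p = 14·(11 − 41) mod 19 = 17.
m = m₂ + h·q = 41 + 17·53 = 942.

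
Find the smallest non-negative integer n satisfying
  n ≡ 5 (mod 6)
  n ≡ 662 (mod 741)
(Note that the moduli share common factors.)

gcd(6, 741) = 3 and 3 | (662 − 5), so the pair is consistent; merging gives n ≡ 1403 (mod 1482), where 1482 = lcm(6, 741).
The solution is unique modulo lcm(6, 741) = 1482.

1403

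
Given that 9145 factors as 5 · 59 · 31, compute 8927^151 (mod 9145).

Mod 5: 8927 ≡ 2; by Fermat, exponent reduces to 151 mod 4 = 3; 2^3 ≡ 3 (mod 5).
Mod 59: 8927 ≡ 18; by Fermat, exponent reduces to 151 mod 58 = 35; 18^35 ≡ 37 (mod 59).
Mod 31: 8927 ≡ 30; by Fermat, exponent reduces to 151 mod 30 = 1; 30^1 ≡ 30 (mod 31).
Combine by CRT: x ≡ 3 (mod 5), x ≡ 37 (mod 59), x ≡ 30 (mod 31) ⇒ x ≡ 3223 (mod 9145).

3223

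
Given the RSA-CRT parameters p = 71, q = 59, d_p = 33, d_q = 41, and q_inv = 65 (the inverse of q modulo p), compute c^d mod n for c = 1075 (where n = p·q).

1114

m₁ = c^(d_p) mod p: c ≡ 10 (mod 71), and 10^33 mod 71 = 49.
m₂ = c^(d_q) mod q: c ≡ 13 (mod 59), and 13^41 mod 59 = 52.
h = q_inv·(m₁ − m₂) mod p = 65·(49 − 52) mod 71 = 18.
m = m₂ + h·q = 52 + 18·59 = 1114.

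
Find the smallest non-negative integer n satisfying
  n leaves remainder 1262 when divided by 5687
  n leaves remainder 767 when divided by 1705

gcd(5687, 1705) = 11 and 11 | (767 − 1262), so the pair is consistent; merging gives n ≡ 115002 (mod 881485), where 881485 = lcm(5687, 1705).
The solution is unique modulo lcm(5687, 1705) = 881485.

115002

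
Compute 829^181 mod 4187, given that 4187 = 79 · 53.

Mod 79: 829 ≡ 39; by Fermat, exponent reduces to 181 mod 78 = 25; 39^25 ≡ 48 (mod 79).
Mod 53: 829 ≡ 34; by Fermat, exponent reduces to 181 mod 52 = 25; 34^25 ≡ 14 (mod 53).
Combine by CRT: x ≡ 48 (mod 79), x ≡ 14 (mod 53) ⇒ x ≡ 1233 (mod 4187).

1233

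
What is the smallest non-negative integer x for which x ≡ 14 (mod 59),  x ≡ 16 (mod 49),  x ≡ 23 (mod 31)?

3495

The moduli are pairwise coprime; N = 59·49·31 = 89621.
N/59 = 1519; 1519 ≡ 44 (mod 59); 44·55 ≡ 1, so inverse 55.
N/49 = 1829; 1829 ≡ 16 (mod 49); 16·46 ≡ 1, so inverse 46.
N/31 = 2891; 2891 ≡ 8 (mod 31); 8·4 ≡ 1, so inverse 4.
x ≡ 14·1519·55 + 16·1829·46 + 23·2891·4 = 2781746.
2781746 mod 89621 = 3495.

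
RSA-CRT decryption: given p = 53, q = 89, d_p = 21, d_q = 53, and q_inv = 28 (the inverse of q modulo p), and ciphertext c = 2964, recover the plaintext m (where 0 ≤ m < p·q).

m₁ = c^(d_p) mod p: c ≡ 49 (mod 53), and 49^21 mod 53 = 28.
m₂ = c^(d_q) mod q: c ≡ 27 (mod 89), and 27^53 mod 89 = 15.
h = q_inv·(m₁ − m₂) mod p = 28·(28 − 15) mod 53 = 46.
m = m₂ + h·q = 15 + 46·89 = 4109.

4109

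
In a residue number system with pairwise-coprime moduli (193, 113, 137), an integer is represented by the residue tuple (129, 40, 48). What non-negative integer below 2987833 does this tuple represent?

1481018

Combine the congruences pairwise.
From x ≡ 129 (mod 193) write x = 129 + 193t. Substituting into x ≡ 40 (mod 113) gives 193t ≡ 24 (mod 113), and since 80⁻¹ ≡ 89 (mod 113), t ≡ 102. Hence x ≡ 129 + 193·102 = 19815 (mod 21809).
From x ≡ 19815 (mod 21809) write x = 19815 + 21809t. Substituting into x ≡ 48 (mod 137) gives 21809t ≡ 98 (mod 137), and since 26⁻¹ ≡ 58 (mod 137), t ≡ 67. Hence x ≡ 19815 + 21809·67 = 1481018 (mod 2987833).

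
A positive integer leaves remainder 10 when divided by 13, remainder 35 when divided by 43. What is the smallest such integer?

From x ≡ 10 (mod 13) write x = 10 + 13t. Substituting into x ≡ 35 (mod 43) gives 13t ≡ 25 (mod 43), and since 13⁻¹ ≡ 10 (mod 43), t ≡ 35. Hence x ≡ 10 + 13·35 = 465 (mod 559).

465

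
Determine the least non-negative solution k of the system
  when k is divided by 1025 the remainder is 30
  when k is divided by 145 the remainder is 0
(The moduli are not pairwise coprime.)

26680

Combine the congruences pairwise.
gcd(1025, 145) = 5 and 5 | (0 − 30), so the pair is consistent; merging gives k ≡ 26680 (mod 29725), where 29725 = lcm(1025, 145).
The solution is unique modulo lcm(1025, 145) = 29725.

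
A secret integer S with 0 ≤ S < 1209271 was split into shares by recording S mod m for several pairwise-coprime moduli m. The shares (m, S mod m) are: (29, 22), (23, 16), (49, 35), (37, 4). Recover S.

The moduli are pairwise coprime; N = 29·23·49·37 = 1209271.
N/29 = 41699; 41699 ≡ 26 (mod 29); 26·19 ≡ 1, so inverse 19.
N/23 = 52577; 52577 ≡ 22 (mod 23); 22·22 ≡ 1, so inverse 22.
N/49 = 24679; 24679 ≡ 32 (mod 49); 32·23 ≡ 1, so inverse 23.
N/37 = 32683; 32683 ≡ 12 (mod 37); 12·34 ≡ 1, so inverse 34.
S ≡ 22·41699·19 + 16·52577·22 + 35·24679·23 + 4·32683·34 = 60248769.
60248769 mod 1209271 = 994490.

994490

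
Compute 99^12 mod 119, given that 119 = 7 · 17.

Mod 7: 99 ≡ 1; since 6 | 12, by Fermat 1^12 ≡ 1 (mod 7).
Mod 17: 99 ≡ 14; 14^12 ≡ 4 (mod 17).
Combine by CRT: x ≡ 1 (mod 7), x ≡ 4 (mod 17) ⇒ x ≡ 106 (mod 119).

106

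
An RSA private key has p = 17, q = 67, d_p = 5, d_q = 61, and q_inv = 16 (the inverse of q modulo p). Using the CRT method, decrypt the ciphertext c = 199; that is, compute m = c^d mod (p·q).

224

m₁ = c^(d_p) mod p: c ≡ 12 (mod 17), and 12^5 mod 17 = 3.
m₂ = c^(d_q) mod q: c ≡ 65 (mod 67), and 65^61 mod 67 = 23.
h = q_inv·(m₁ − m₂) mod p = 16·(3 − 23) mod 17 = 3.
m = m₂ + h·q = 23 + 3·67 = 224.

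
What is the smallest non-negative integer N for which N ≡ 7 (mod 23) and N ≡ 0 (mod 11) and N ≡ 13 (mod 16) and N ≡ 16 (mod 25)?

Combine the congruences pairwise.
From N ≡ 7 (mod 23) write N = 7 + 23t. Substituting into N ≡ 0 (mod 11) gives 23t ≡ 4 (mod 11), and since 1⁻¹ ≡ 1 (mod 11), t ≡ 4. Hence N ≡ 7 + 23·4 = 99 (mod 253).
From N ≡ 99 (mod 253) write N = 99 + 253t. Substituting into N ≡ 13 (mod 16) gives 253t ≡ 10 (mod 16), and since 13⁻¹ ≡ 5 (mod 16), t ≡ 2. Hence N ≡ 99 + 253·2 = 605 (mod 4048).
From N ≡ 605 (mod 4048) write N = 605 + 4048t. Substituting into N ≡ 16 (mod 25) gives 4048t ≡ 11 (mod 25), and since 23⁻¹ ≡ 12 (mod 25), t ≡ 7. Hence N ≡ 605 + 4048·7 = 28941 (mod 101200).

28941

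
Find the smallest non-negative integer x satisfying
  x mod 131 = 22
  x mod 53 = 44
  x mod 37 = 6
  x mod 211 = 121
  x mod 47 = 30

2425072284

The moduli are pairwise coprime; N = 131·53·37·211·47 = 2547588047.
N/131 = 19447237; 19447237 ≡ 25 (mod 131); 25·21 ≡ 1, so inverse 21.
N/53 = 48067699; 48067699 ≡ 38 (mod 53); 38·7 ≡ 1, so inverse 7.
N/37 = 68853731; 68853731 ≡ 24 (mod 37); 24·17 ≡ 1, so inverse 17.
N/211 = 12073877; 12073877 ≡ 35 (mod 211); 35·205 ≡ 1, so inverse 205.
N/47 = 54204001; 54204001 ≡ 29 (mod 47); 29·13 ≡ 1, so inverse 13.
x ≡ 22·19447237·21 + 44·48067699·7 + 6·68853731·17 + 121·12073877·205 + 30·54204001·13 = 351444634723.
351444634723 mod 2547588047 = 2425072284.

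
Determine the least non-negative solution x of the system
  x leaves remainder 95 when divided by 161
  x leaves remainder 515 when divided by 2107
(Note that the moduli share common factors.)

gcd(161, 2107) = 7 and 7 | (515 − 95), so the pair is consistent; merging gives x ≡ 34227 (mod 48461), where 48461 = lcm(161, 2107).
The solution is unique modulo lcm(161, 2107) = 48461.

34227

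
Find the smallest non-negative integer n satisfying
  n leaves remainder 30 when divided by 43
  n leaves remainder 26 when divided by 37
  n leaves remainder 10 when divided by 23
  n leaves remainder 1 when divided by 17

570640

The moduli are pairwise coprime; M = 43·37·23·17 = 622081.
M/43 = 14467; 14467 ≡ 19 (mod 43); 19·34 ≡ 1, so inverse 34.
M/37 = 16813; 16813 ≡ 15 (mod 37); 15·5 ≡ 1, so inverse 5.
M/23 = 27047; 27047 ≡ 22 (mod 23); 22·22 ≡ 1, so inverse 22.
M/17 = 36593; 36593 ≡ 9 (mod 17); 9·2 ≡ 1, so inverse 2.
n ≡ 30·14467·34 + 26·16813·5 + 10·27047·22 + 1·36593·2 = 22965556.
22965556 mod 622081 = 570640.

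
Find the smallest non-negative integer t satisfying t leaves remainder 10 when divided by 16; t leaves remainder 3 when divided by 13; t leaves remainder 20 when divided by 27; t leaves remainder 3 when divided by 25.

The moduli are pairwise coprime; N = 16·13·27·25 = 140400.
N/16 = 8775; 8775 ≡ 7 (mod 16); 7·7 ≡ 1, so inverse 7.
N/13 = 10800; 10800 ≡ 10 (mod 13); 10·4 ≡ 1, so inverse 4.
N/27 = 5200; 5200 ≡ 16 (mod 27); 16·22 ≡ 1, so inverse 22.
N/25 = 5616; 5616 ≡ 16 (mod 25); 16·11 ≡ 1, so inverse 11.
t ≡ 10·8775·7 + 3·10800·4 + 20·5200·22 + 3·5616·11 = 3217178.
3217178 mod 140400 = 128378.

128378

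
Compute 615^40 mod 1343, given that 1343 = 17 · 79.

Mod 17: 615 ≡ 3; by Fermat, exponent reduces to 40 mod 16 = 8; 3^8 ≡ 16 (mod 17).
Mod 79: 615 ≡ 62; 62^40 ≡ 62 (mod 79).
Combine by CRT: x ≡ 16 (mod 17), x ≡ 62 (mod 79) ⇒ x ≡ 220 (mod 1343).

220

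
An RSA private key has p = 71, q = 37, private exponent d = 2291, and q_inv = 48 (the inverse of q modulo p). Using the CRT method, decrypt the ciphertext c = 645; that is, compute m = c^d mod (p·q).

d_p = d mod (p−1) = 2291 mod 70 = 51; d_q = d mod (q−1) = 23.
m₁ = c^(d_p) mod p: c ≡ 6 (mod 71), and 6^51 mod 71 = 38.
m₂ = c^(d_q) mod q: c ≡ 16 (mod 37), and 16^23 mod 37 = 33.
h = q_inv·(m₁ − m₂) mod p = 48·(38 − 33) mod 71 = 27.
m = m₂ + h·q = 33 + 27·37 = 1032.

1032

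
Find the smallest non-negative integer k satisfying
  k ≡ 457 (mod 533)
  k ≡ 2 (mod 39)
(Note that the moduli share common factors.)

1523

Combine the congruences pairwise.
gcd(533, 39) = 13 and 13 | (2 − 457), so the pair is consistent; merging gives k ≡ 1523 (mod 1599), where 1599 = lcm(533, 39).
The solution is unique modulo lcm(533, 39) = 1599.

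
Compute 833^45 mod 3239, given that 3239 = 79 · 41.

2703

Mod 79: 833 ≡ 43; 43^45 ≡ 17 (mod 79).
Mod 41: 833 ≡ 13; by Fermat, exponent reduces to 45 mod 40 = 5; 13^5 ≡ 38 (mod 41).
Combine by CRT: x ≡ 17 (mod 79), x ≡ 38 (mod 41) ⇒ x ≡ 2703 (mod 3239).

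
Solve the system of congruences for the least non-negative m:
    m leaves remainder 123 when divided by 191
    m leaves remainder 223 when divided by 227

38132

From m ≡ 123 (mod 191) write m = 123 + 191t. Substituting into m ≡ 223 (mod 227) gives 191t ≡ 100 (mod 227), and since 191⁻¹ ≡ 145 (mod 227), t ≡ 199. Hence m ≡ 123 + 191·199 = 38132 (mod 43357).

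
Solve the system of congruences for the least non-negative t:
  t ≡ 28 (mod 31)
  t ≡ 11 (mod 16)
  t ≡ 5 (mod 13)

6011

Combine the congruences pairwise.
From t ≡ 28 (mod 31) write t = 28 + 31s. Substituting into t ≡ 11 (mod 16) gives 31s ≡ 15 (mod 16), and since 15⁻¹ ≡ 15 (mod 16), s ≡ 1. Hence t ≡ 28 + 31·1 = 59 (mod 496).
From t ≡ 59 (mod 496) write t = 59 + 496s. Substituting into t ≡ 5 (mod 13) gives 496s ≡ 11 (mod 13), and since 2⁻¹ ≡ 7 (mod 13), s ≡ 12. Hence t ≡ 59 + 496·12 = 6011 (mod 6448).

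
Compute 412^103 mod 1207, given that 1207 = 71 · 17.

Mod 71: 412 ≡ 57; by Fermat, exponent reduces to 103 mod 70 = 33; 57^33 ≡ 25 (mod 71).
Mod 17: 412 ≡ 4; by Fermat, exponent reduces to 103 mod 16 = 7; 4^7 ≡ 13 (mod 17).
Combine by CRT: x ≡ 25 (mod 71), x ≡ 13 (mod 17) ⇒ x ≡ 948 (mod 1207).

948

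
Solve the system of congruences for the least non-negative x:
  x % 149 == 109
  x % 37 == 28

Combine the congruences pairwise.
From x ≡ 109 (mod 149) write x = 109 + 149t. Substituting into x ≡ 28 (mod 37) gives 149t ≡ 30 (mod 37), and since 1⁻¹ ≡ 1 (mod 37), t ≡ 30. Hence x ≡ 109 + 149·30 = 4579 (mod 5513).

4579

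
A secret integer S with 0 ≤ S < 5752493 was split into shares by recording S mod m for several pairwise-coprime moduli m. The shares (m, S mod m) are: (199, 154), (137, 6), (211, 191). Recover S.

3425143

The moduli are pairwise coprime; N = 199·137·211 = 5752493.
N/199 = 28907; 28907 ≡ 52 (mod 199); 52·111 ≡ 1, so inverse 111.
N/137 = 41989; 41989 ≡ 67 (mod 137); 67·45 ≡ 1, so inverse 45.
N/211 = 27263; 27263 ≡ 44 (mod 211); 44·24 ≡ 1, so inverse 24.
S ≡ 154·28907·111 + 6·41989·45 + 191·27263·24 = 630446880.
630446880 mod 5752493 = 3425143.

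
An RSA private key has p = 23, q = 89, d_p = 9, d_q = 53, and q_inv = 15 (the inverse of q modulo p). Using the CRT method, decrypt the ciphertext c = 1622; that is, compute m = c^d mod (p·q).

m₁ = c^(d_p) mod p: c ≡ 12 (mod 23), and 12^9 mod 23 = 4.
m₂ = c^(d_q) mod q: c ≡ 20 (mod 89), and 20^53 mod 89 = 68.
h = q_inv·(m₁ − m₂) mod p = 15·(4 − 68) mod 23 = 6.
m = m₂ + h·q = 68 + 6·89 = 602.

602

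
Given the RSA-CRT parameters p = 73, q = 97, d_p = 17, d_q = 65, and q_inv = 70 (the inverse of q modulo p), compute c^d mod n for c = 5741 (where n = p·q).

m₁ = c^(d_p) mod p: c ≡ 47 (mod 73), and 47^17 mod 73 = 60.
m₂ = c^(d_q) mod q: c ≡ 18 (mod 97), and 18^65 mod 97 = 18.
h = q_inv·(m₁ − m₂) mod p = 70·(60 − 18) mod 73 = 20.
m = m₂ + h·q = 18 + 20·97 = 1958.

1958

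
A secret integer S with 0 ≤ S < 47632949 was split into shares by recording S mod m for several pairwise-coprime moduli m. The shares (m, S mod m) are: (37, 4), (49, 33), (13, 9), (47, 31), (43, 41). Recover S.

12767816

The moduli are pairwise coprime; N = 37·49·13·47·43 = 47632949.
N/37 = 1287377; 1287377 ≡ 36 (mod 37); 36·36 ≡ 1, so inverse 36.
N/49 = 972101; 972101 ≡ 39 (mod 49); 39·44 ≡ 1, so inverse 44.
N/13 = 3664073; 3664073 ≡ 10 (mod 13); 10·4 ≡ 1, so inverse 4.
N/47 = 1013467; 1013467 ≡ 6 (mod 47); 6·8 ≡ 1, so inverse 8.
N/43 = 1107743; 1107743 ≡ 20 (mod 43); 20·28 ≡ 1, so inverse 28.
S ≡ 4·1287377·36 + 33·972101·44 + 9·3664073·4 + 31·1013467·8 + 41·1107743·28 = 3251808348.
3251808348 mod 47632949 = 12767816.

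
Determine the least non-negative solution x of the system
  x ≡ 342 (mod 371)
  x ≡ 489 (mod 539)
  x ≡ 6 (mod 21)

Combine the congruences pairwise.
gcd(371, 539) = 7 and 7 | (489 − 342), so the pair is consistent; merging gives x ≡ 10730 (mod 28567), where 28567 = lcm(371, 539).
gcd(28567, 21) = 7 and 7 | (6 − 10730), so the pair is consistent; merging gives x ≡ 39297 (mod 85701), where 85701 = lcm(28567, 21).
The solution is unique modulo lcm(371, 539, 21) = 85701.

39297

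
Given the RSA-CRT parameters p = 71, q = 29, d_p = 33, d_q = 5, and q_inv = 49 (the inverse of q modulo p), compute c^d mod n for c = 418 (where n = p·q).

1694

m₁ = c^(d_p) mod p: c ≡ 63 (mod 71), and 63^33 mod 71 = 61.
m₂ = c^(d_q) mod q: c ≡ 12 (mod 29), and 12^5 mod 29 = 12.
h = q_inv·(m₁ − m₂) mod p = 49·(61 − 12) mod 71 = 58.
m = m₂ + h·q = 12 + 58·29 = 1694.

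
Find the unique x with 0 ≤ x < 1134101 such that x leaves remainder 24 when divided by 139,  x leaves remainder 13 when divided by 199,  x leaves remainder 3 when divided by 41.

152646

The moduli are pairwise coprime; N = 139·199·41 = 1134101.
N/139 = 8159; 8159 ≡ 97 (mod 139); 97·43 ≡ 1, so inverse 43.
N/199 = 5699; 5699 ≡ 127 (mod 199); 127·152 ≡ 1, so inverse 152.
N/41 = 27661; 27661 ≡ 27 (mod 41); 27·38 ≡ 1, so inverse 38.
x ≡ 24·8159·43 + 13·5699·152 + 3·27661·38 = 22834666.
22834666 mod 1134101 = 152646.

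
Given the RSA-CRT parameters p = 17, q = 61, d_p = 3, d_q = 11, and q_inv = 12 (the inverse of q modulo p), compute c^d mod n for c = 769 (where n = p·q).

m₁ = c^(d_p) mod p: c ≡ 4 (mod 17), and 4^3 mod 17 = 13.
m₂ = c^(d_q) mod q: c ≡ 37 (mod 61), and 37^11 mod 61 = 24.
h = q_inv·(m₁ − m₂) mod p = 12·(13 − 24) mod 17 = 4.
m = m₂ + h·q = 24 + 4·61 = 268.

268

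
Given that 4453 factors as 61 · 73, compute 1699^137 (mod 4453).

Mod 61: 1699 ≡ 52; by Fermat, exponent reduces to 137 mod 60 = 17; 52^17 ≡ 41 (mod 61).
Mod 73: 1699 ≡ 20; by Fermat, exponent reduces to 137 mod 72 = 65; 20^65 ≡ 40 (mod 73).
Combine by CRT: x ≡ 41 (mod 61), x ≡ 40 (mod 73) ⇒ x ≡ 4128 (mod 4453).

4128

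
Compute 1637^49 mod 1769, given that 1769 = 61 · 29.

898

Mod 61: 1637 ≡ 51; 51^49 ≡ 44 (mod 61).
Mod 29: 1637 ≡ 13; by Fermat, exponent reduces to 49 mod 28 = 21; 13^21 ≡ 28 (mod 29).
Combine by CRT: x ≡ 44 (mod 61), x ≡ 28 (mod 29) ⇒ x ≡ 898 (mod 1769).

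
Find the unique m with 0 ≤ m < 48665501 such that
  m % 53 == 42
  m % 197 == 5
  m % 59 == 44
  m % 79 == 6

The moduli are pairwise coprime; N = 53·197·59·79 = 48665501.
N/53 = 918217; 918217 ≡ 45 (mod 53); 45·33 ≡ 1, so inverse 33.
N/197 = 247033; 247033 ≡ 192 (mod 197); 192·118 ≡ 1, so inverse 118.
N/59 = 824839; 824839 ≡ 19 (mod 59); 19·28 ≡ 1, so inverse 28.
N/79 = 616019; 616019 ≡ 56 (mod 79); 56·24 ≡ 1, so inverse 24.
m ≡ 42·918217·33 + 5·247033·118 + 44·824839·28 + 6·616019·24 = 2523306616.
2523306616 mod 48665501 = 41366065.

41366065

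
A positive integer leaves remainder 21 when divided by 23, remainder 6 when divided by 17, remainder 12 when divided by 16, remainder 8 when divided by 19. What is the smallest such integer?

92044

The moduli are pairwise coprime; N = 23·17·16·19 = 118864.
N/23 = 5168; 5168 ≡ 16 (mod 23); 16·13 ≡ 1, so inverse 13.
N/17 = 6992; 6992 ≡ 5 (mod 17); 5·7 ≡ 1, so inverse 7.
N/16 = 7429; 7429 ≡ 5 (mod 16); 5·13 ≡ 1, so inverse 13.
N/19 = 6256; 6256 ≡ 5 (mod 19); 5·4 ≡ 1, so inverse 4.
a ≡ 21·5168·13 + 6·6992·7 + 12·7429·13 + 8·6256·4 = 3063644.
3063644 mod 118864 = 92044.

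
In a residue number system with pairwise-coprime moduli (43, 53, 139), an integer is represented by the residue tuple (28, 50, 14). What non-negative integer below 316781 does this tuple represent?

The moduli are pairwise coprime; N = 43·53·139 = 316781.
N/43 = 7367; 7367 ≡ 14 (mod 43); 14·40 ≡ 1, so inverse 40.
N/53 = 5977; 5977 ≡ 41 (mod 53); 41·22 ≡ 1, so inverse 22.
N/139 = 2279; 2279 ≡ 55 (mod 139); 55·91 ≡ 1, so inverse 91.
x ≡ 28·7367·40 + 50·5977·22 + 14·2279·91 = 17729186.
17729186 mod 316781 = 306231.

306231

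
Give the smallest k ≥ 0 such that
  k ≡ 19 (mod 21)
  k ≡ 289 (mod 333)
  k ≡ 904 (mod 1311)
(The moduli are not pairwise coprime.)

gcd(21, 333) = 3 and 3 | (289 − 19), so the pair is consistent; merging gives k ≡ 2287 (mod 2331), where 2331 = lcm(21, 333).
gcd(2331, 1311) = 3 and 3 | (904 − 2287), so the pair is consistent; merging gives k ≡ 517438 (mod 1018647), where 1018647 = lcm(2331, 1311).
The solution is unique modulo lcm(21, 333, 1311) = 1018647.

517438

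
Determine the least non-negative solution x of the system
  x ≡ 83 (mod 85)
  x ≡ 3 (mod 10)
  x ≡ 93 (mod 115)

gcd(85, 10) = 5 and 5 | (3 − 83), so the pair is consistent; merging gives x ≡ 83 (mod 170), where 170 = lcm(85, 10).
gcd(170, 115) = 5 and 5 | (93 − 83), so the pair is consistent; merging gives x ≡ 3313 (mod 3910), where 3910 = lcm(170, 115).
The solution is unique modulo lcm(85, 10, 115) = 3910.

3313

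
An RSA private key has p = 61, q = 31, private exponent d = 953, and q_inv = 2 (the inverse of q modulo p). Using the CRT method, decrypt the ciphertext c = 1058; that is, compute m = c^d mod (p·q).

1676

d_p = d mod (p−1) = 953 mod 60 = 53; d_q = d mod (q−1) = 23.
m₁ = c^(d_p) mod p: c ≡ 21 (mod 61), and 21^53 mod 61 = 29.
m₂ = c^(d_q) mod q: c ≡ 4 (mod 31), and 4^23 mod 31 = 2.
h = q_inv·(m₁ − m₂) mod p = 2·(29 − 2) mod 61 = 54.
m = m₂ + h·q = 2 + 54·31 = 1676.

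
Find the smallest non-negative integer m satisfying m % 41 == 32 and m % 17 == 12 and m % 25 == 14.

The moduli are pairwise coprime; N = 41·17·25 = 17425.
N/41 = 425; 425 ≡ 15 (mod 41); 15·11 ≡ 1, so inverse 11.
N/17 = 1025; 1025 ≡ 5 (mod 17); 5·7 ≡ 1, so inverse 7.
N/25 = 697; 697 ≡ 22 (mod 25); 22·8 ≡ 1, so inverse 8.
m ≡ 32·425·11 + 12·1025·7 + 14·697·8 = 313764.
313764 mod 17425 = 114.

114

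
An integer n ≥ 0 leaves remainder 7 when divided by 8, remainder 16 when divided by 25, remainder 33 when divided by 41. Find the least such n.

1591

The moduli are pairwise coprime; M = 8·25·41 = 8200.
M/8 = 1025; 1025 ≡ 1 (mod 8), inverse 1.
M/25 = 328; 328 ≡ 3 (mod 25); 3·17 ≡ 1, so inverse 17.
M/41 = 200; 200 ≡ 36 (mod 41); 36·8 ≡ 1, so inverse 8.
n ≡ 7·1025·1 + 16·328·17 + 33·200·8 = 149191.
149191 mod 8200 = 1591.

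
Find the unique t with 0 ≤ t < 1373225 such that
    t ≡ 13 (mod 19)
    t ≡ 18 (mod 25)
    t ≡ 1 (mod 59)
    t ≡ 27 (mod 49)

1068668

From t ≡ 13 (mod 19) write t = 13 + 19s. Substituting into t ≡ 18 (mod 25) gives 19s ≡ 5 (mod 25), and since 19⁻¹ ≡ 4 (mod 25), s ≡ 20. Hence t ≡ 13 + 19·20 = 393 (mod 475).
From t ≡ 393 (mod 475) write t = 393 + 475s. Substituting into t ≡ 1 (mod 59) gives 475s ≡ 21 (mod 59), and since 3⁻¹ ≡ 20 (mod 59), s ≡ 7. Hence t ≡ 393 + 475·7 = 3718 (mod 28025).
From t ≡ 3718 (mod 28025) write t = 3718 + 28025s. Substituting into t ≡ 27 (mod 49) gives 28025s ≡ 33 (mod 49), and since 46⁻¹ ≡ 16 (mod 49), s ≡ 38. Hence t ≡ 3718 + 28025·38 = 1068668 (mod 1373225).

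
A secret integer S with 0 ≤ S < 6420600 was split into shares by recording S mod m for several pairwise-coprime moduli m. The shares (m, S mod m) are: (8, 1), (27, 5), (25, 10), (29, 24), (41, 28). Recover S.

716585

Combine the congruences pairwise.
From S ≡ 1 (mod 8) write S = 1 + 8t. Substituting into S ≡ 5 (mod 27) gives 8t ≡ 4 (mod 27), and since 8⁻¹ ≡ 17 (mod 27), t ≡ 14. Hence S ≡ 1 + 8·14 = 113 (mod 216).
From S ≡ 113 (mod 216) write S = 113 + 216t. Substituting into S ≡ 10 (mod 25) gives 216t ≡ 22 (mod 25), and since 16⁻¹ ≡ 11 (mod 25), t ≡ 17. Hence S ≡ 113 + 216·17 = 3785 (mod 5400).
From S ≡ 3785 (mod 5400) write S = 3785 + 5400t. Substituting into S ≡ 24 (mod 29) gives 5400t ≡ 9 (mod 29), and since 6⁻¹ ≡ 5 (mod 29), t ≡ 16. Hence S ≡ 3785 + 5400·16 = 90185 (mod 156600).
From S ≡ 90185 (mod 156600) write S = 90185 + 156600t. Substituting into S ≡ 28 (mod 41) gives 156600t ≡ 2 (mod 41), and since 21⁻¹ ≡ 2 (mod 41), t ≡ 4. Hence S ≡ 90185 + 156600·4 = 716585 (mod 6420600).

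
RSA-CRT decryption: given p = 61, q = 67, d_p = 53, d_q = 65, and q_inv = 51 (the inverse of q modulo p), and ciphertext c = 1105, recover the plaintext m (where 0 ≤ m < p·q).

1874

m₁ = c^(d_p) mod p: c ≡ 7 (mod 61), and 7^53 mod 61 = 44.
m₂ = c^(d_q) mod q: c ≡ 33 (mod 67), and 33^65 mod 67 = 65.
h = q_inv·(m₁ − m₂) mod p = 51·(44 − 65) mod 61 = 27.
m = m₂ + h·q = 65 + 27·67 = 1874.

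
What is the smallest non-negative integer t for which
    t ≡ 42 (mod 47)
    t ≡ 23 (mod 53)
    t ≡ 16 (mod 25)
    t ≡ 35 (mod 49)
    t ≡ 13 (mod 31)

The moduli are pairwise coprime; N = 47·53·25·49·31 = 94595725.
N/47 = 2012675; 2012675 ≡ 41 (mod 47); 41·39 ≡ 1, so inverse 39.
N/53 = 1784825; 1784825 ≡ 50 (mod 53); 50·35 ≡ 1, so inverse 35.
N/25 = 3783829; 3783829 ≡ 4 (mod 25); 4·19 ≡ 1, so inverse 19.
N/49 = 1930525; 1930525 ≡ 23 (mod 49); 23·32 ≡ 1, so inverse 32.
N/31 = 3051475; 3051475 ≡ 21 (mod 31); 21·3 ≡ 1, so inverse 3.
t ≡ 42·2012675·39 + 23·1784825·35 + 16·3783829·19 + 35·1930525·32 + 13·3051475·3 = 8165025316.
8165025316 mod 94595725 = 29792966.

29792966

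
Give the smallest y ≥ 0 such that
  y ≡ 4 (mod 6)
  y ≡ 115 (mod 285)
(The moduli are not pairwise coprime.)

400

Combine the congruences pairwise.
gcd(6, 285) = 3 and 3 | (115 − 4), so the pair is consistent; merging gives y ≡ 400 (mod 570), where 570 = lcm(6, 285).
The solution is unique modulo lcm(6, 285) = 570.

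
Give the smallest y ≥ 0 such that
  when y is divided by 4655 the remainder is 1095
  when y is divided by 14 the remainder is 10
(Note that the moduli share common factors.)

5750

gcd(4655, 14) = 7 and 7 | (10 − 1095), so the pair is consistent; merging gives y ≡ 5750 (mod 9310), where 9310 = lcm(4655, 14).
The solution is unique modulo lcm(4655, 14) = 9310.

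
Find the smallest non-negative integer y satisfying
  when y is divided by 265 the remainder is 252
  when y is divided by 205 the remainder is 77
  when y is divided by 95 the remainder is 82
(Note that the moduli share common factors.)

gcd(265, 205) = 5 and 5 | (77 − 252), so the pair is consistent; merging gives y ≡ 5817 (mod 10865), where 10865 = lcm(265, 205).
gcd(10865, 95) = 5 and 5 | (82 − 5817), so the pair is consistent; merging gives y ≡ 201387 (mod 206435), where 206435 = lcm(10865, 95).
The solution is unique modulo lcm(265, 205, 95) = 206435.

201387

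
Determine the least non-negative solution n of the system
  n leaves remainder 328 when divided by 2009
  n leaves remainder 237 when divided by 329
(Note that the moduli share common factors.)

70643

gcd(2009, 329) = 7 and 7 | (237 − 328), so the pair is consistent; merging gives n ≡ 70643 (mod 94423), where 94423 = lcm(2009, 329).
The solution is unique modulo lcm(2009, 329) = 94423.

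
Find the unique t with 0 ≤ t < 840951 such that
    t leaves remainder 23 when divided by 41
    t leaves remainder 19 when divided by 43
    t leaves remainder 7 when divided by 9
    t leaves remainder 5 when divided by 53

The moduli are pairwise coprime; N = 41·43·9·53 = 840951.
N/41 = 20511; 20511 ≡ 11 (mod 41); 11·15 ≡ 1, so inverse 15.
N/43 = 19557; 19557 ≡ 35 (mod 43); 35·16 ≡ 1, so inverse 16.
N/9 = 93439; 93439 ≡ 1 (mod 9), inverse 1.
N/53 = 15867; 15867 ≡ 20 (mod 53); 20·8 ≡ 1, so inverse 8.
t ≡ 23·20511·15 + 19·19557·16 + 7·93439·1 + 5·15867·8 = 14310376.
14310376 mod 840951 = 14209.

14209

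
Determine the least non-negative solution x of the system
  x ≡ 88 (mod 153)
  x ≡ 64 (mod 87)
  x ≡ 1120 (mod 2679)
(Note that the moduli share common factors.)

gcd(153, 87) = 3 and 3 | (64 − 88), so the pair is consistent; merging gives x ≡ 4066 (mod 4437), where 4437 = lcm(153, 87).
gcd(4437, 2679) = 3 and 3 | (1120 − 4066), so the pair is consistent; merging gives x ≡ 753919 (mod 3962241), where 3962241 = lcm(4437, 2679).
The solution is unique modulo lcm(153, 87, 2679) = 3962241.

753919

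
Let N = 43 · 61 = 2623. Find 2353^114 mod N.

Mod 43: 2353 ≡ 31; by Fermat, exponent reduces to 114 mod 42 = 30; 31^30 ≡ 4 (mod 43).
Mod 61: 2353 ≡ 35; by Fermat, exponent reduces to 114 mod 60 = 54; 35^54 ≡ 41 (mod 61).
Combine by CRT: x ≡ 4 (mod 43), x ≡ 41 (mod 61) ⇒ x ≡ 1810 (mod 2623).

1810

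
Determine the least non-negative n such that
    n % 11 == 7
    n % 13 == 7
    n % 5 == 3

From n ≡ 7 (mod 11) write n = 7 + 11t. Substituting into n ≡ 7 (mod 13) gives 11t ≡ 0 (mod 13), and since 11⁻¹ ≡ 6 (mod 13), t ≡ 0. Hence n ≡ 7 + 11·0 = 7 (mod 143).
From n ≡ 7 (mod 143) write n = 7 + 143t. Substituting into n ≡ 3 (mod 5) gives 143t ≡ 1 (mod 5), and since 3⁻¹ ≡ 2 (mod 5), t ≡ 2. Hence n ≡ 7 + 143·2 = 293 (mod 715).

293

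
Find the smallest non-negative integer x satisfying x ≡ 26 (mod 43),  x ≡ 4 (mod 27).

112

Combine the congruences pairwise.
From x ≡ 26 (mod 43) write x = 26 + 43t. Substituting into x ≡ 4 (mod 27) gives 43t ≡ 5 (mod 27), and since 16⁻¹ ≡ 22 (mod 27), t ≡ 2. Hence x ≡ 26 + 43·2 = 112 (mod 1161).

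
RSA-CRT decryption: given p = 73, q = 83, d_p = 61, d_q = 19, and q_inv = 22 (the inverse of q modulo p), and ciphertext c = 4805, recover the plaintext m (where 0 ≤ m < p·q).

4774

m₁ = c^(d_p) mod p: c ≡ 60 (mod 73), and 60^61 mod 73 = 29.
m₂ = c^(d_q) mod q: c ≡ 74 (mod 83), and 74^19 mod 83 = 43.
h = q_inv·(m₁ − m₂) mod p = 22·(29 − 43) mod 73 = 57.
m = m₂ + h·q = 43 + 57·83 = 4774.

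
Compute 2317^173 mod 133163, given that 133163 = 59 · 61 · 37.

86070

Mod 59: 2317 ≡ 16; by Fermat, exponent reduces to 173 mod 58 = 57; 16^57 ≡ 48 (mod 59).
Mod 61: 2317 ≡ 60; by Fermat, exponent reduces to 173 mod 60 = 53; 60^53 ≡ 60 (mod 61).
Mod 37: 2317 ≡ 23; by Fermat, exponent reduces to 173 mod 36 = 29; 23^29 ≡ 8 (mod 37).
Combine by CRT: x ≡ 48 (mod 59), x ≡ 60 (mod 61), x ≡ 8 (mod 37) ⇒ x ≡ 86070 (mod 133163).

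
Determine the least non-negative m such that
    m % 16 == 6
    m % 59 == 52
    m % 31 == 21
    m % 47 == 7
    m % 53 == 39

56175958

From m ≡ 6 (mod 16) write m = 6 + 16t. Substituting into m ≡ 52 (mod 59) gives 16t ≡ 46 (mod 59), and since 16⁻¹ ≡ 48 (mod 59), t ≡ 25. Hence m ≡ 6 + 16·25 = 406 (mod 944).
From m ≡ 406 (mod 944) write m = 406 + 944t. Substituting into m ≡ 21 (mod 31) gives 944t ≡ 18 (mod 31), and since 14⁻¹ ≡ 20 (mod 31), t ≡ 19. Hence m ≡ 406 + 944·19 = 18342 (mod 29264).
From m ≡ 18342 (mod 29264) write m = 18342 + 29264t. Substituting into m ≡ 7 (mod 47) gives 29264t ≡ 42 (mod 47), and since 30⁻¹ ≡ 11 (mod 47), t ≡ 39. Hence m ≡ 18342 + 29264·39 = 1159638 (mod 1375408).
From m ≡ 1159638 (mod 1375408) write m = 1159638 + 1375408t. Substituting into m ≡ 39 (mod 53) gives 1375408t ≡ 41 (mod 53), and since 5⁻¹ ≡ 32 (mod 53), t ≡ 40. Hence m ≡ 1159638 + 1375408·40 = 56175958 (mod 72896624).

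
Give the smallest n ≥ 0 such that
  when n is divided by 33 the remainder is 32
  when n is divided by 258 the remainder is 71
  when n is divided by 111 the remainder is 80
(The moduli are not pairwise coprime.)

74117

gcd(33, 258) = 3 and 3 | (71 − 32), so the pair is consistent; merging gives n ≡ 329 (mod 2838), where 2838 = lcm(33, 258).
gcd(2838, 111) = 3 and 3 | (80 − 329), so the pair is consistent; merging gives n ≡ 74117 (mod 105006), where 105006 = lcm(2838, 111).
The solution is unique modulo lcm(33, 258, 111) = 105006.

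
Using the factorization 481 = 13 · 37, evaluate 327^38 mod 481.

Mod 13: 327 ≡ 2; by Fermat, exponent reduces to 38 mod 12 = 2; 2^2 ≡ 4 (mod 13).
Mod 37: 327 ≡ 31; by Fermat, exponent reduces to 38 mod 36 = 2; 31^2 ≡ 36 (mod 37).
Combine by CRT: x ≡ 4 (mod 13), x ≡ 36 (mod 37) ⇒ x ≡ 147 (mod 481).

147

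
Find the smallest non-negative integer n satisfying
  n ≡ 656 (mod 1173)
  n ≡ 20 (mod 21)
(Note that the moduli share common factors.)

3002

gcd(1173, 21) = 3 and 3 | (20 − 656), so the pair is consistent; merging gives n ≡ 3002 (mod 8211), where 8211 = lcm(1173, 21).
The solution is unique modulo lcm(1173, 21) = 8211.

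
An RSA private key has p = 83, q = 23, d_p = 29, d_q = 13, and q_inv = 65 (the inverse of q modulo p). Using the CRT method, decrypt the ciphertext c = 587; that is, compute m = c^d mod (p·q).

1616

m₁ = c^(d_p) mod p: c ≡ 6 (mod 83), and 6^29 mod 83 = 39.
m₂ = c^(d_q) mod q: c ≡ 12 (mod 23), and 12^13 mod 23 = 6.
h = q_inv·(m₁ − m₂) mod p = 65·(39 − 6) mod 83 = 70.
m = m₂ + h·q = 6 + 70·23 = 1616.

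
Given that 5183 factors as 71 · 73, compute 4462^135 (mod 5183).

1386

Mod 71: 4462 ≡ 60; by Fermat, exponent reduces to 135 mod 70 = 65; 60^65 ≡ 37 (mod 71).
Mod 73: 4462 ≡ 9; by Fermat, exponent reduces to 135 mod 72 = 63; 9^63 ≡ 72 (mod 73).
Combine by CRT: x ≡ 37 (mod 71), x ≡ 72 (mod 73) ⇒ x ≡ 1386 (mod 5183).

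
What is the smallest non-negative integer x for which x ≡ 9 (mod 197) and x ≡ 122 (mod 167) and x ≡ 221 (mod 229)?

From x ≡ 9 (mod 197) write x = 9 + 197t. Substituting into x ≡ 122 (mod 167) gives 197t ≡ 113 (mod 167), and since 30⁻¹ ≡ 39 (mod 167), t ≡ 65. Hence x ≡ 9 + 197·65 = 12814 (mod 32899).
From x ≡ 12814 (mod 32899) write x = 12814 + 32899t. Substituting into x ≡ 221 (mod 229) gives 32899t ≡ 2 (mod 229), and since 152⁻¹ ≡ 113 (mod 229), t ≡ 226. Hence x ≡ 12814 + 32899·226 = 7447988 (mod 7533871).

7447988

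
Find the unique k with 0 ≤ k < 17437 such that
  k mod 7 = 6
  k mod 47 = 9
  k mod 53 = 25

3205

The moduli are pairwise coprime; N = 7·47·53 = 17437.
N/7 = 2491; 2491 ≡ 6 (mod 7); 6·6 ≡ 1, so inverse 6.
N/47 = 371; 371 ≡ 42 (mod 47); 42·28 ≡ 1, so inverse 28.
N/53 = 329; 329 ≡ 11 (mod 53); 11·29 ≡ 1, so inverse 29.
k ≡ 6·2491·6 + 9·371·28 + 25·329·29 = 421693.
421693 mod 17437 = 3205.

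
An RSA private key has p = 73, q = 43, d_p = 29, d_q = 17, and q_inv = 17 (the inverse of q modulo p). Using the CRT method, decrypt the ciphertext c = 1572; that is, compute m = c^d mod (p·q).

2089

m₁ = c^(d_p) mod p: c ≡ 39 (mod 73), and 39^29 mod 73 = 45.
m₂ = c^(d_q) mod q: c ≡ 24 (mod 43), and 24^17 mod 43 = 25.
h = q_inv·(m₁ − m₂) mod p = 17·(45 − 25) mod 73 = 48.
m = m₂ + h·q = 25 + 48·43 = 2089.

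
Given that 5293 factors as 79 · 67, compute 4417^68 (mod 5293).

4045

Mod 79: 4417 ≡ 72; 72^68 ≡ 16 (mod 79).
Mod 67: 4417 ≡ 62; by Fermat, exponent reduces to 68 mod 66 = 2; 62^2 ≡ 25 (mod 67).
Combine by CRT: x ≡ 16 (mod 79), x ≡ 25 (mod 67) ⇒ x ≡ 4045 (mod 5293).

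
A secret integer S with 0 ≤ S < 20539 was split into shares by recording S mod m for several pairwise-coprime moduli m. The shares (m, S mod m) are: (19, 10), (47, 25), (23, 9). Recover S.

1435

From S ≡ 10 (mod 19) write S = 10 + 19t. Substituting into S ≡ 25 (mod 47) gives 19t ≡ 15 (mod 47), and since 19⁻¹ ≡ 5 (mod 47), t ≡ 28. Hence S ≡ 10 + 19·28 = 542 (mod 893).
From S ≡ 542 (mod 893) write S = 542 + 893t. Substituting into S ≡ 9 (mod 23) gives 893t ≡ 19 (mod 23), and since 19⁻¹ ≡ 17 (mod 23), t ≡ 1. Hence S ≡ 542 + 893·1 = 1435 (mod 20539).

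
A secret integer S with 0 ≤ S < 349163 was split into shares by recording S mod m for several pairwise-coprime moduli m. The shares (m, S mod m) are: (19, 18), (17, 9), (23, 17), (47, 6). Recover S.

242667

The moduli are pairwise coprime; N = 19·17·23·47 = 349163.
N/19 = 18377; 18377 ≡ 4 (mod 19); 4·5 ≡ 1, so inverse 5.
N/17 = 20539; 20539 ≡ 3 (mod 17); 3·6 ≡ 1, so inverse 6.
N/23 = 15181; 15181 ≡ 1 (mod 23), inverse 1.
N/47 = 7429; 7429 ≡ 3 (mod 47); 3·16 ≡ 1, so inverse 16.
S ≡ 18·18377·5 + 9·20539·6 + 17·15181·1 + 6·7429·16 = 3734297.
3734297 mod 349163 = 242667.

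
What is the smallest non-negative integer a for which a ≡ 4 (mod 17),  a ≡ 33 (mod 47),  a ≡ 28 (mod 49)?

Combine the congruences pairwise.
From a ≡ 4 (mod 17) write a = 4 + 17t. Substituting into a ≡ 33 (mod 47) gives 17t ≡ 29 (mod 47), and since 17⁻¹ ≡ 36 (mod 47), t ≡ 10. Hence a ≡ 4 + 17·10 = 174 (mod 799).
From a ≡ 174 (mod 799) write a = 174 + 799t. Substituting into a ≡ 28 (mod 49) gives 799t ≡ 1 (mod 49), and since 15⁻¹ ≡ 36 (mod 49), t ≡ 36. Hence a ≡ 174 + 799·36 = 28938 (mod 39151).

28938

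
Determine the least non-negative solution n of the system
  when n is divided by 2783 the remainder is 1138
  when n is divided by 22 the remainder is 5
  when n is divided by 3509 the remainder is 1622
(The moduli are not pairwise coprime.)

gcd(2783, 22) = 11 and 11 | (5 − 1138), so the pair is consistent; merging gives n ≡ 3921 (mod 5566), where 5566 = lcm(2783, 22).
gcd(5566, 3509) = 121 and 121 | (1622 − 3921), so the pair is consistent; merging gives n ≡ 26185 (mod 161414), where 161414 = lcm(5566, 3509).
The solution is unique modulo lcm(2783, 22, 3509) = 161414.

26185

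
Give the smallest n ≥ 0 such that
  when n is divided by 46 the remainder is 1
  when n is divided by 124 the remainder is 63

gcd(46, 124) = 2 and 2 | (63 − 1), so the pair is consistent; merging gives n ≡ 1427 (mod 2852), where 2852 = lcm(46, 124).
The solution is unique modulo lcm(46, 124) = 2852.

1427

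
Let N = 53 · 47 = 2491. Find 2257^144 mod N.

236

Mod 53: 2257 ≡ 31; by Fermat, exponent reduces to 144 mod 52 = 40; 31^40 ≡ 24 (mod 53).
Mod 47: 2257 ≡ 1; by Fermat, exponent reduces to 144 mod 46 = 6; 1^6 ≡ 1 (mod 47).
Combine by CRT: x ≡ 24 (mod 53), x ≡ 1 (mod 47) ⇒ x ≡ 236 (mod 2491).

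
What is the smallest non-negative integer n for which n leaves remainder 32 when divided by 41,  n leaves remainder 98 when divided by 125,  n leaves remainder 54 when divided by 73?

From n ≡ 32 (mod 41) write n = 32 + 41t. Substituting into n ≡ 98 (mod 125) gives 41t ≡ 66 (mod 125), and since 41⁻¹ ≡ 61 (mod 125), t ≡ 26. Hence n ≡ 32 + 41·26 = 1098 (mod 5125).
From n ≡ 1098 (mod 5125) write n = 1098 + 5125t. Substituting into n ≡ 54 (mod 73) gives 5125t ≡ 51 (mod 73), and since 15⁻¹ ≡ 39 (mod 73), t ≡ 18. Hence n ≡ 1098 + 5125·18 = 93348 (mod 374125).

93348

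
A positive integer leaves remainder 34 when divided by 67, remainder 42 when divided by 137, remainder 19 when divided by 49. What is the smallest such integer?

317882

The moduli are pairwise coprime; N = 67·137·49 = 449771.
N/67 = 6713; 6713 ≡ 13 (mod 67); 13·31 ≡ 1, so inverse 31.
N/137 = 3283; 3283 ≡ 132 (mod 137); 132·82 ≡ 1, so inverse 82.
N/49 = 9179; 9179 ≡ 16 (mod 49); 16·46 ≡ 1, so inverse 46.
x ≡ 34·6713·31 + 42·3283·82 + 19·9179·46 = 26404600.
26404600 mod 449771 = 317882.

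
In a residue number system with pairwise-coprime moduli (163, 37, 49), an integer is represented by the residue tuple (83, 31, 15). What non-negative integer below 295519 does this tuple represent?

217036

From x ≡ 83 (mod 163) write x = 83 + 163t. Substituting into x ≡ 31 (mod 37) gives 163t ≡ 22 (mod 37), and since 15⁻¹ ≡ 5 (mod 37), t ≡ 36. Hence x ≡ 83 + 163·36 = 5951 (mod 6031).
From x ≡ 5951 (mod 6031) write x = 5951 + 6031t. Substituting into x ≡ 15 (mod 49) gives 6031t ≡ 42 (mod 49), and since 4⁻¹ ≡ 37 (mod 49), t ≡ 35. Hence x ≡ 5951 + 6031·35 = 217036 (mod 295519).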